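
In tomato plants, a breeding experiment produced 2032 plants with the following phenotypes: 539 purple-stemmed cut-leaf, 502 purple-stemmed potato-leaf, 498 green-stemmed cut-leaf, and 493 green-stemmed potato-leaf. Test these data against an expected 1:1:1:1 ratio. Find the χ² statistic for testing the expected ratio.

2.602

Total ratio parts = 4. Expected numbers out of 2032:
  purple-stemmed cut-leaf: 2032 × 1/4 = 508
  purple-stemmed potato-leaf: 2032 × 1/4 = 508
  green-stemmed cut-leaf: 2032 × 1/4 = 508
  green-stemmed potato-leaf: 2032 × 1/4 = 508
χ² = Σ (O − E)² / E
  purple-stemmed cut-leaf: (539 − 508)² / 508 = 1.8917
  purple-stemmed potato-leaf: (502 − 508)² / 508 = 0.0709
  green-stemmed cut-leaf: (498 − 508)² / 508 = 0.1969
  green-stemmed potato-leaf: (493 − 508)² / 508 = 0.4429
χ² = 1.8917 + 0.0709 + 0.1969 + 0.4429 = 2.6024 ≈ 2.602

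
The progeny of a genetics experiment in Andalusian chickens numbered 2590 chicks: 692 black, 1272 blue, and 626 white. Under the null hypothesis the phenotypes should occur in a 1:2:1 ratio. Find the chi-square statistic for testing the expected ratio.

Expected counts for N = 2590 under a 1:2:1 ratio (total parts = 4):
  black: 2590 × 1/4 = 647.5
  blue: 2590 × 2/4 = 1295
  white: 2590 × 1/4 = 647.5
χ² = Σ (O − E)² / E
  black: (692 − 647.5)² / 647.5 = 3.0583
  blue: (1272 − 1295)² / 1295 = 0.4085
  white: (626 − 647.5)² / 647.5 = 0.7139
χ² = 3.0583 + 0.4085 + 0.7139 = 4.1807 ≈ 4.181

4.181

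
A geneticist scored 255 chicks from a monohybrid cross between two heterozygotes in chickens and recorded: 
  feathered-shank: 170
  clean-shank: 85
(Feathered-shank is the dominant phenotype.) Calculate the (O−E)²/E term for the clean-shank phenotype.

7.083

For a monohybrid cross between heterozygotes with complete dominance, the expected phenotypic ratio is 3:1.
Expected counts for N = 255 under a 3:1 ratio (total parts = 4):
  feathered-shank: 255 × 3/4 = 191.25
  clean-shank: 255 × 1/4 = 63.75
Contribution of clean-shank: (85 − 63.75)² / 63.75 = 7.0833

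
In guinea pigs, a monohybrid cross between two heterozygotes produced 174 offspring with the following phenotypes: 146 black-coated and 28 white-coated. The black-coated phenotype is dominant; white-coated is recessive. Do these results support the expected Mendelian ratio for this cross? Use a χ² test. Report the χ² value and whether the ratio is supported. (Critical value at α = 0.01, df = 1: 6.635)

7.364; not consistent

For a monohybrid cross between heterozygotes with complete dominance, the expected phenotypic ratio is 3:1.
Under the 3:1 hypothesis (Σ ratio = 4, N = 174):
  black-coated: 174 × 3/4 = 130.5
  white-coated: 174 × 1/4 = 43.5
χ² = Σ (O − E)² / E
  black-coated: (146 − 130.5)² / 130.5 = 1.8410
  white-coated: (28 − 43.5)² / 43.5 = 5.5230
χ² = 1.8410 + 5.5230 = 7.364
Degrees of freedom = 2 − 1 = 1; critical value at α = 0.01 is 6.635.
Since 7.364 > 6.635, we reject the null hypothesis — the data do not fit the 3:1 ratio.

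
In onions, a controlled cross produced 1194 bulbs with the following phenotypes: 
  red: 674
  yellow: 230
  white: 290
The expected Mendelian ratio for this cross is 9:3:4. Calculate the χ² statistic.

Expected counts for N = 1194 under a 9:3:4 ratio (total parts = 16):
  red: 1194 × 9/16 = 671.625
  yellow: 1194 × 3/16 = 223.875
  white: 1194 × 4/16 = 298.5
χ² = Σ (O − E)² / E
  red: (674 − 671.625)² / 671.625 = 0.0084
  yellow: (230 − 223.875)² / 223.875 = 0.1676
  white: (290 − 298.5)² / 298.5 = 0.2420
χ² = 0.0084 + 0.1676 + 0.2420 = 0.418

0.418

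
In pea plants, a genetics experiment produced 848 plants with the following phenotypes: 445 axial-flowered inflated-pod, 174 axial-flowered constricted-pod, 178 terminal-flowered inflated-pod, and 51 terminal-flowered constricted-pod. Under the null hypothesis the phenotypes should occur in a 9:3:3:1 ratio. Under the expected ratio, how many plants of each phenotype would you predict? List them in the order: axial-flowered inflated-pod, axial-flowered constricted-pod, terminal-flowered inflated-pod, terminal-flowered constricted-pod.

477, 159, 159, 53

Expected counts for N = 848 under a 9:3:3:1 ratio (total parts = 16):
  axial-flowered inflated-pod: 848 × 9/16 = 477
  axial-flowered constricted-pod: 848 × 3/16 = 159
  terminal-flowered inflated-pod: 848 × 3/16 = 159
  terminal-flowered constricted-pod: 848 × 1/16 = 53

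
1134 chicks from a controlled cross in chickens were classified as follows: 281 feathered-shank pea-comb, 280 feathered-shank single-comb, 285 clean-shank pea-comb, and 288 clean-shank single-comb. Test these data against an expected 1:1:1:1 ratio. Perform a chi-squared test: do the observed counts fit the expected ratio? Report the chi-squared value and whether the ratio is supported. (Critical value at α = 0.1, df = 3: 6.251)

Total ratio parts = 4. Expected numbers out of 1134:
  feathered-shank pea-comb: 1134 × 1/4 = 283.5
  feathered-shank single-comb: 1134 × 1/4 = 283.5
  clean-shank pea-comb: 1134 × 1/4 = 283.5
  clean-shank single-comb: 1134 × 1/4 = 283.5
χ² = Σ (O − E)² / E
  feathered-shank pea-comb: (281 − 283.5)² / 283.5 = 0.0220
  feathered-shank single-comb: (280 − 283.5)² / 283.5 = 0.0432
  clean-shank pea-comb: (285 − 283.5)² / 283.5 = 0.0079
  clean-shank single-comb: (288 − 283.5)² / 283.5 = 0.0714
χ² = 0.0220 + 0.0432 + 0.0079 + 0.0714 = 0.1445 ≈ 0.145
Degrees of freedom = 4 − 1 = 3; critical value at α = 0.1 is 6.251.
Since 0.145 < 6.251, we fail to reject the null hypothesis — the data are consistent with the 1:1:1:1 ratio.

0.145; consistent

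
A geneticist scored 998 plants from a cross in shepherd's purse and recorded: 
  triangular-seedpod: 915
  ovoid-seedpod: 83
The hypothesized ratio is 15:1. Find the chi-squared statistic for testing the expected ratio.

Expected counts for N = 998 under a 15:1 ratio (total parts = 16):
  triangular-seedpod: 998 × 15/16 = 935.625
  ovoid-seedpod: 998 × 1/16 = 62.375
χ² = Σ (O − E)² / E
  triangular-seedpod: (915 − 935.625)² / 935.625 = 0.4547
  ovoid-seedpod: (83 − 62.375)² / 62.375 = 6.8199
χ² = 0.4547 + 6.8199 = 7.2746 ≈ 7.275

7.275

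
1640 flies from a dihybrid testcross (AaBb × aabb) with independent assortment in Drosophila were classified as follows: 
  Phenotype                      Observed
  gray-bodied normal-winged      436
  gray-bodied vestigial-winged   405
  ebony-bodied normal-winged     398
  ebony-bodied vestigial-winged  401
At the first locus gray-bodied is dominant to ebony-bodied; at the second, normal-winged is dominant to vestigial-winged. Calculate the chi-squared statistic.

2.259

A dihybrid testcross with independent assortment gives a 1:1:1:1 ratio.
Expected counts for N = 1640 under a 1:1:1:1 ratio (total parts = 4):
  gray-bodied normal-winged: 1640 × 1/4 = 410
  gray-bodied vestigial-winged: 1640 × 1/4 = 410
  ebony-bodied normal-winged: 1640 × 1/4 = 410
  ebony-bodied vestigial-winged: 1640 × 1/4 = 410
χ² = Σ (O − E)² / E
  gray-bodied normal-winged: (436 − 410)² / 410 = 1.6488
  gray-bodied vestigial-winged: (405 − 410)² / 410 = 0.0610
  ebony-bodied normal-winged: (398 − 410)² / 410 = 0.3512
  ebony-bodied vestigial-winged: (401 − 410)² / 410 = 0.1976
χ² = 1.6488 + 0.0610 + 0.3512 + 0.1976 = 2.2586 ≈ 2.259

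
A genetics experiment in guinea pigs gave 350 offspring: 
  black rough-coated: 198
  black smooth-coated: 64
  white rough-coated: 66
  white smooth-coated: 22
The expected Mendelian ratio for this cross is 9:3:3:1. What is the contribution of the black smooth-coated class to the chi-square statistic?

0.040

The 9:3:3:1 ratio has 16 parts, so with N = 350 the expected counts are:
  black rough-coated: 350 × 9/16 = 196.875
  black smooth-coated: 350 × 3/16 = 65.625
  white rough-coated: 350 × 3/16 = 65.625
  white smooth-coated: 350 × 1/16 = 21.875
Contribution of black smooth-coated: (64 − 65.625)² / 65.625 = 0.0402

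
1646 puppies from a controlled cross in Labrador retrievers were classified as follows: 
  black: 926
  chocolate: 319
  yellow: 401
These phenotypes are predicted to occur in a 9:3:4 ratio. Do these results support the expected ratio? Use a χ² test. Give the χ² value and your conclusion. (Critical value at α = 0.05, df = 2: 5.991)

The 9:3:4 ratio has 16 parts, so with N = 1646 the expected counts are:
  black: 1646 × 9/16 = 925.875
  chocolate: 1646 × 3/16 = 308.625
  yellow: 1646 × 4/16 = 411.5
χ² = Σ (O − E)² / E
  black: (926 − 925.875)² / 925.875 = 0.0000
  chocolate: (319 − 308.625)² / 308.625 = 0.3488
  yellow: (401 − 411.5)² / 411.5 = 0.2679
χ² = 0.0000 + 0.3488 + 0.2679 = 0.6167 ≈ 0.617
Degrees of freedom = 3 − 1 = 2; critical value at α = 0.05 is 5.991.
Since 0.617 < 5.991, we fail to reject the null hypothesis — the data are consistent with the 9:3:4 ratio.

0.617; consistent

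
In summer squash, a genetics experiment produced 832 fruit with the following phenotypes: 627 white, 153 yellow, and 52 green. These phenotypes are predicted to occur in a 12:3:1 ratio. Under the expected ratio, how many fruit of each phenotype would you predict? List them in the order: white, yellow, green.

624, 156, 52

Under the 12:3:1 hypothesis (Σ ratio = 16, N = 832):
  white: 832 × 12/16 = 624
  yellow: 832 × 3/16 = 156
  green: 832 × 1/16 = 52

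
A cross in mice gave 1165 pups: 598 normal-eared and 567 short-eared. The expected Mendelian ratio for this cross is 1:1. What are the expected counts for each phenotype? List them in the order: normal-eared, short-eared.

Total ratio parts = 2. Expected numbers out of 1165:
  normal-eared: 1165 × 1/2 = 582.5
  short-eared: 1165 × 1/2 = 582.5

582.5, 582.5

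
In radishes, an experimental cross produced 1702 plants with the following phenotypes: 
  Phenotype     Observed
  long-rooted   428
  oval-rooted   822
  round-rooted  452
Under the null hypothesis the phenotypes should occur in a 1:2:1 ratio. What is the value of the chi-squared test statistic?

2.653

Under the 1:2:1 hypothesis (Σ ratio = 4, N = 1702):
  long-rooted: 1702 × 1/4 = 425.5
  oval-rooted: 1702 × 2/4 = 851
  round-rooted: 1702 × 1/4 = 425.5
χ² = Σ (O − E)² / E
  long-rooted: (428 − 425.5)² / 425.5 = 0.0147
  oval-rooted: (822 − 851)² / 851 = 0.9882
  round-rooted: (452 − 425.5)² / 425.5 = 1.6504
χ² = 0.0147 + 0.9882 + 1.6504 = 2.6533 ≈ 2.653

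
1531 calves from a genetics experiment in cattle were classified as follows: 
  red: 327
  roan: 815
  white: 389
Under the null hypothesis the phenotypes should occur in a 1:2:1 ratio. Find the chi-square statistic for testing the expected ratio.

11.423

The 1:2:1 ratio has 4 parts, so with N = 1531 the expected counts are:
  red: 1531 × 1/4 = 382.75
  roan: 1531 × 2/4 = 765.5
  white: 1531 × 1/4 = 382.75
χ² = Σ (O − E)² / E
  red: (327 − 382.75)² / 382.75 = 8.1203
  roan: (815 − 765.5)² / 765.5 = 3.2008
  white: (389 − 382.75)² / 382.75 = 0.1021
χ² = 8.1203 + 3.2008 + 0.1021 = 11.4232 ≈ 11.423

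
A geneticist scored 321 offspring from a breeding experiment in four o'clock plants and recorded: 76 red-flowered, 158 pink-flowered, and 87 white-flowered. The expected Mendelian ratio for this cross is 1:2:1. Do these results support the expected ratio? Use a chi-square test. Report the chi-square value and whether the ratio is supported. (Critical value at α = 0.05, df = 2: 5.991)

The 1:2:1 ratio has 4 parts, so with N = 321 the expected counts are:
  red-flowered: 321 × 1/4 = 80.25
  pink-flowered: 321 × 2/4 = 160.5
  white-flowered: 321 × 1/4 = 80.25
χ² = Σ (O − E)² / E
  red-flowered: (76 − 80.25)² / 80.25 = 0.2251
  pink-flowered: (158 − 160.5)² / 160.5 = 0.0389
  white-flowered: (87 − 80.25)² / 80.25 = 0.5678
χ² = 0.2251 + 0.0389 + 0.5678 = 0.8318 ≈ 0.832
Degrees of freedom = 3 − 1 = 2; critical value at α = 0.05 is 5.991.
Since 0.832 < 5.991, we fail to reject the null hypothesis — the data are consistent with the 1:2:1 ratio.

0.832; consistent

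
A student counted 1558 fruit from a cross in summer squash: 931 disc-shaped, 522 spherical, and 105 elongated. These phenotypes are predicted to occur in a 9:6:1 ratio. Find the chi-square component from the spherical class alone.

Expected counts for N = 1558 under a 9:6:1 ratio (total parts = 16):
  disc-shaped: 1558 × 9/16 = 876.375
  spherical: 1558 × 6/16 = 584.25
  elongated: 1558 × 1/16 = 97.375
Contribution of spherical: (522 − 584.25)² / 584.25 = 6.6325

6.633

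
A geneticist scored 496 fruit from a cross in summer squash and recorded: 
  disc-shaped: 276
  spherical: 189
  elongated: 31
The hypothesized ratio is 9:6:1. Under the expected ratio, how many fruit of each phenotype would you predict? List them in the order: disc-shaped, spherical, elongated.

279, 186, 31

Expected counts for N = 496 under a 9:6:1 ratio (total parts = 16):
  disc-shaped: 496 × 9/16 = 279
  spherical: 496 × 6/16 = 186
  elongated: 496 × 1/16 = 31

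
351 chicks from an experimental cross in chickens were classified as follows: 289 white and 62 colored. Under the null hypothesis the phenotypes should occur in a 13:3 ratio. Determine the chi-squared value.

Expected counts for N = 351 under a 13:3 ratio (total parts = 16):
  white: 351 × 13/16 = 285.1875
  colored: 351 × 3/16 = 65.8125
χ² = Σ (O − E)² / E
  white: (289 − 285.1875)² / 285.1875 = 0.0510
  colored: (62 − 65.8125)² / 65.8125 = 0.2209
χ² = 0.0510 + 0.2209 = 0.2719 ≈ 0.272

0.272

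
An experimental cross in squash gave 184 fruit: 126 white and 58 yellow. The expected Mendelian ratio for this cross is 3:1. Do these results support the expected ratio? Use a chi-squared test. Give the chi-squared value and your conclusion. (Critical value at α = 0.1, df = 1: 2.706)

The 3:1 ratio has 4 parts, so with N = 184 the expected counts are:
  white: 184 × 3/4 = 138
  yellow: 184 × 1/4 = 46
χ² = Σ (O − E)² / E
  white: (126 − 138)² / 138 = 1.0435
  yellow: (58 − 46)² / 46 = 3.1304
χ² = 1.0435 + 3.1304 = 4.1739 ≈ 4.174
Degrees of freedom = 2 − 1 = 1; critical value at α = 0.1 is 2.706.
Since 4.174 > 2.706, we reject the null hypothesis — the data do not fit the 3:1 ratio.

4.174; not consistent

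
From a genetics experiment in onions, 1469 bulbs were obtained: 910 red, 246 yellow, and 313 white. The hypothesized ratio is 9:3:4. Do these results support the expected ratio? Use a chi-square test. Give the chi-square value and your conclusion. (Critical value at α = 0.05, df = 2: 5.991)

Under the 9:3:4 hypothesis (Σ ratio = 16, N = 1469):
  red: 1469 × 9/16 = 826.3125
  yellow: 1469 × 3/16 = 275.4375
  white: 1469 × 4/16 = 367.25
χ² = Σ (O − E)² / E
  red: (910 − 826.3125)² / 826.3125 = 8.4757
  yellow: (246 − 275.4375)² / 275.4375 = 3.1461
  white: (313 − 367.25)² / 367.25 = 8.0138
χ² = 8.4757 + 3.1461 + 8.0138 = 19.6356 ≈ 19.636
Degrees of freedom = 3 − 1 = 2; critical value at α = 0.05 is 5.991.
Since 19.636 > 5.991, we reject the null hypothesis — the data do not fit the 9:3:4 ratio.

19.636; not consistent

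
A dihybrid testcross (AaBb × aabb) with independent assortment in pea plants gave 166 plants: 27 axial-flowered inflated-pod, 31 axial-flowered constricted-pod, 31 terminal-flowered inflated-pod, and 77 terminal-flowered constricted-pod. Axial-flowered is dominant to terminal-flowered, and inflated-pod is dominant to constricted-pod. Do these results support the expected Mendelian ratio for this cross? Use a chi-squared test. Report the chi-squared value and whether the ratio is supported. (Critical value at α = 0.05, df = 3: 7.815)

40.747; not consistent

A dihybrid testcross with independent assortment gives a 1:1:1:1 ratio.
The 1:1:1:1 ratio has 4 parts, so with N = 166 the expected counts are:
  axial-flowered inflated-pod: 166 × 1/4 = 41.5
  axial-flowered constricted-pod: 166 × 1/4 = 41.5
  terminal-flowered inflated-pod: 166 × 1/4 = 41.5
  terminal-flowered constricted-pod: 166 × 1/4 = 41.5
χ² = Σ (O − E)² / E
  axial-flowered inflated-pod: (27 − 41.5)² / 41.5 = 5.0663
  axial-flowered constricted-pod: (31 − 41.5)² / 41.5 = 2.6566
  terminal-flowered inflated-pod: (31 − 41.5)² / 41.5 = 2.6566
  terminal-flowered constricted-pod: (77 − 41.5)² / 41.5 = 30.3675
χ² = 5.0663 + 2.6566 + 2.6566 + 30.3675 = 40.747
Degrees of freedom = 4 − 1 = 3; critical value at α = 0.05 is 7.815.
Since 40.747 > 7.815, we reject the null hypothesis — the data do not fit the 1:1:1:1 ratio.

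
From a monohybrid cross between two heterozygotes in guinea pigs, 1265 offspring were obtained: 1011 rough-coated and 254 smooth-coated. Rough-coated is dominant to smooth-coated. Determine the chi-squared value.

For a monohybrid cross between heterozygotes with complete dominance, the expected phenotypic ratio is 3:1.
Under the 3:1 hypothesis (Σ ratio = 4, N = 1265):
  rough-coated: 1265 × 3/4 = 948.75
  smooth-coated: 1265 × 1/4 = 316.25
χ² = Σ (O − E)² / E
  rough-coated: (1011 − 948.75)² / 948.75 = 4.0844
  smooth-coated: (254 − 316.25)² / 316.25 = 12.2532
χ² = 4.0844 + 12.2532 = 16.3376 ≈ 16.338

16.338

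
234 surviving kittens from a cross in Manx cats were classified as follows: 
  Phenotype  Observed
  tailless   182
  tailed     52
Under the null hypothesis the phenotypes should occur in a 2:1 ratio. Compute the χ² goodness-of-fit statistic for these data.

The 2:1 ratio has 3 parts, so with N = 234 the expected counts are:
  tailless: 234 × 2/3 = 156
  tailed: 234 × 1/3 = 78
χ² = Σ (O − E)² / E
  tailless: (182 − 156)² / 156 = 4.3333
  tailed: (52 − 78)² / 78 = 8.6667
χ² = 4.3333 + 8.6667 = 13.000

13.000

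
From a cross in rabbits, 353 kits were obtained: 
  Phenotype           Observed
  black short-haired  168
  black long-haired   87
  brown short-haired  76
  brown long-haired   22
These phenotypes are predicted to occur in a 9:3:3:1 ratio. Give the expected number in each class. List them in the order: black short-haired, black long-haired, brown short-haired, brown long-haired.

Expected counts for N = 353 under a 9:3:3:1 ratio (total parts = 16):
  black short-haired: 353 × 9/16 = 198.5625
  black long-haired: 353 × 3/16 = 66.1875
  brown short-haired: 353 × 3/16 = 66.1875
  brown long-haired: 353 × 1/16 = 22.0625

198.5625, 66.1875, 66.1875, 22.0625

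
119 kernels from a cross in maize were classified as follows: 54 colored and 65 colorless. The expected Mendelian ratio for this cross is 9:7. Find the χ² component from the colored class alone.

Total ratio parts = 16. Expected numbers out of 119:
  colored: 119 × 9/16 = 66.9375
  colorless: 119 × 7/16 = 52.0625
Contribution of colored: (54 − 66.9375)² / 66.9375 = 2.5005

2.501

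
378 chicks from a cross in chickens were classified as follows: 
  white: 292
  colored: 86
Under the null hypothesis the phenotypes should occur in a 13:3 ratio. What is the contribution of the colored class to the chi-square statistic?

Under the 13:3 hypothesis (Σ ratio = 16, N = 378):
  white: 378 × 13/16 = 307.125
  colored: 378 × 3/16 = 70.875
Contribution of colored: (86 − 70.875)² / 70.875 = 3.2277

3.228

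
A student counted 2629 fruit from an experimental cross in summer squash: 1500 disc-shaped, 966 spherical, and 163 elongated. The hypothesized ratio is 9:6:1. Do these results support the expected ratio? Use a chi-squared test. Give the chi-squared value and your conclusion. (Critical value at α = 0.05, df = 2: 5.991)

0.715; consistent

Expected counts for N = 2629 under a 9:6:1 ratio (total parts = 16):
  disc-shaped: 2629 × 9/16 = 1478.8125
  spherical: 2629 × 6/16 = 985.875
  elongated: 2629 × 1/16 = 164.3125
χ² = Σ (O − E)² / E
  disc-shaped: (1500 − 1478.8125)² / 1478.8125 = 0.3036
  spherical: (966 − 985.875)² / 985.875 = 0.4007
  elongated: (163 − 164.3125)² / 164.3125 = 0.0105
χ² = 0.3036 + 0.4007 + 0.0105 = 0.7148 ≈ 0.715
Degrees of freedom = 3 − 1 = 2; critical value at α = 0.05 is 5.991.
Since 0.715 < 5.991, we fail to reject the null hypothesis — the data are consistent with the 9:6:1 ratio.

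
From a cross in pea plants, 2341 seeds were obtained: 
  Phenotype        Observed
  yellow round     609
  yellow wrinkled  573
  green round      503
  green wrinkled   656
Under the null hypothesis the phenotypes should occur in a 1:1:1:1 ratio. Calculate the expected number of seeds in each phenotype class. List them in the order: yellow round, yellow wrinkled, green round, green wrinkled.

The 1:1:1:1 ratio has 4 parts, so with N = 2341 the expected counts are:
  yellow round: 2341 × 1/4 = 585.25
  yellow wrinkled: 2341 × 1/4 = 585.25
  green round: 2341 × 1/4 = 585.25
  green wrinkled: 2341 × 1/4 = 585.25

585.25, 585.25, 585.25, 585.25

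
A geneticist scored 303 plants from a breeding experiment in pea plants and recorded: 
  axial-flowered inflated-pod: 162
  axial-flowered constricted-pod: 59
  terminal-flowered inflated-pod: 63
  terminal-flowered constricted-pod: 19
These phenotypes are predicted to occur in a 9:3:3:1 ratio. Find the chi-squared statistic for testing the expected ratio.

1.176

Expected counts for N = 303 under a 9:3:3:1 ratio (total parts = 16):
  axial-flowered inflated-pod: 303 × 9/16 = 170.4375
  axial-flowered constricted-pod: 303 × 3/16 = 56.8125
  terminal-flowered inflated-pod: 303 × 3/16 = 56.8125
  terminal-flowered constricted-pod: 303 × 1/16 = 18.9375
χ² = Σ (O − E)² / E
  axial-flowered inflated-pod: (162 − 170.4375)² / 170.4375 = 0.4177
  axial-flowered constricted-pod: (59 − 56.8125)² / 56.8125 = 0.0842
  terminal-flowered inflated-pod: (63 − 56.8125)² / 56.8125 = 0.6739
  terminal-flowered constricted-pod: (19 − 18.9375)² / 18.9375 = 0.0002
χ² = 0.4177 + 0.0842 + 0.6739 + 0.0002 = 1.176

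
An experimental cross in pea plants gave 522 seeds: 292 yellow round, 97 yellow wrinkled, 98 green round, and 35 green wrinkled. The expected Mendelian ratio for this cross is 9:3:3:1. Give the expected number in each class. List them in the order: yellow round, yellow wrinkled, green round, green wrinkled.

Expected counts for N = 522 under a 9:3:3:1 ratio (total parts = 16):
  yellow round: 522 × 9/16 = 293.625
  yellow wrinkled: 522 × 3/16 = 97.875
  green round: 522 × 3/16 = 97.875
  green wrinkled: 522 × 1/16 = 32.625

293.625, 97.875, 97.875, 32.625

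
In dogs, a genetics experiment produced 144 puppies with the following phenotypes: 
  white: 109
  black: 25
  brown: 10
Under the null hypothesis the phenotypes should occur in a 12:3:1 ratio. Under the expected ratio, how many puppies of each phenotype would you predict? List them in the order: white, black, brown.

Total ratio parts = 16. Expected numbers out of 144:
  white: 144 × 12/16 = 108
  black: 144 × 3/16 = 27
  brown: 144 × 1/16 = 9

108, 27, 9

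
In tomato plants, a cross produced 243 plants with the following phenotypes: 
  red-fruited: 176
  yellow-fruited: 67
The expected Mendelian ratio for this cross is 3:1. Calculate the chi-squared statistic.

Under the 3:1 hypothesis (Σ ratio = 4, N = 243):
  red-fruited: 243 × 3/4 = 182.25
  yellow-fruited: 243 × 1/4 = 60.75
χ² = Σ (O − E)² / E
  red-fruited: (176 − 182.25)² / 182.25 = 0.2143
  yellow-fruited: (67 − 60.75)² / 60.75 = 0.6430
χ² = 0.2143 + 0.6430 = 0.8573 ≈ 0.857

0.857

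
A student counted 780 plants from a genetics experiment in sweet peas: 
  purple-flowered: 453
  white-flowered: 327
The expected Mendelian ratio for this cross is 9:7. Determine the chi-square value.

1.058

Expected counts for N = 780 under a 9:7 ratio (total parts = 16):
  purple-flowered: 780 × 9/16 = 438.75
  white-flowered: 780 × 7/16 = 341.25
χ² = Σ (O − E)² / E
  purple-flowered: (453 − 438.75)² / 438.75 = 0.4628
  white-flowered: (327 − 341.25)² / 341.25 = 0.5951
χ² = 0.4628 + 0.5951 = 1.0579 ≈ 1.058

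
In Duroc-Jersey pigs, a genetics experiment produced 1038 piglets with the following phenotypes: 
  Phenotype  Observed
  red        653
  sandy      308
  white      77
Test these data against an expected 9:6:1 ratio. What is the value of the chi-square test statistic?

27.410

The 9:6:1 ratio has 16 parts, so with N = 1038 the expected counts are:
  red: 1038 × 9/16 = 583.875
  sandy: 1038 × 6/16 = 389.25
  white: 1038 × 1/16 = 64.875
χ² = Σ (O − E)² / E
  red: (653 − 583.875)² / 583.875 = 8.1837
  sandy: (308 − 389.25)² / 389.25 = 16.9597
  white: (77 − 64.875)² / 64.875 = 2.2661
χ² = 8.1837 + 16.9597 + 2.2661 = 27.4095 ≈ 27.410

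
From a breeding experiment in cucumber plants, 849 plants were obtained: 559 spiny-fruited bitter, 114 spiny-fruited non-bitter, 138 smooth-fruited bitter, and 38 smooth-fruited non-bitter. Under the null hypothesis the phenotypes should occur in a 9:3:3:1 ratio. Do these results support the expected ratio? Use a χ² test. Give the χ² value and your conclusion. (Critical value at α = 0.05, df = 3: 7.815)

The 9:3:3:1 ratio has 16 parts, so with N = 849 the expected counts are:
  spiny-fruited bitter: 849 × 9/16 = 477.5625
  spiny-fruited non-bitter: 849 × 3/16 = 159.1875
  smooth-fruited bitter: 849 × 3/16 = 159.1875
  smooth-fruited non-bitter: 849 × 1/16 = 53.0625
χ² = Σ (O − E)² / E
  spiny-fruited bitter: (559 − 477.5625)² / 477.5625 = 13.8873
  spiny-fruited non-bitter: (114 − 159.1875)² / 159.1875 = 12.8271
  smooth-fruited bitter: (138 − 159.1875)² / 159.1875 = 2.8200
  smooth-fruited non-bitter: (38 − 53.0625)² / 53.0625 = 4.2757
χ² = 13.8873 + 12.8271 + 2.8200 + 4.2757 = 33.8101 ≈ 33.810
Degrees of freedom = 4 − 1 = 3; critical value at α = 0.05 is 7.815.
Since 33.810 > 7.815, we reject the null hypothesis — the data do not fit the 9:3:3:1 ratio.

33.810; not consistent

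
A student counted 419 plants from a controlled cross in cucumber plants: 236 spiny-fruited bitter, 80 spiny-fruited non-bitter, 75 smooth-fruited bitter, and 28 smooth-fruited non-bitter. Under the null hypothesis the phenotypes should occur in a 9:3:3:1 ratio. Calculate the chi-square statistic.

0.314

Expected counts for N = 419 under a 9:3:3:1 ratio (total parts = 16):
  spiny-fruited bitter: 419 × 9/16 = 235.6875
  spiny-fruited non-bitter: 419 × 3/16 = 78.5625
  smooth-fruited bitter: 419 × 3/16 = 78.5625
  smooth-fruited non-bitter: 419 × 1/16 = 26.1875
χ² = Σ (O − E)² / E
  spiny-fruited bitter: (236 − 235.6875)² / 235.6875 = 0.0004
  spiny-fruited non-bitter: (80 − 78.5625)² / 78.5625 = 0.0263
  smooth-fruited bitter: (75 − 78.5625)² / 78.5625 = 0.1615
  smooth-fruited non-bitter: (28 − 26.1875)² / 26.1875 = 0.1254
χ² = 0.0004 + 0.0263 + 0.1615 + 0.1254 = 0.3136 ≈ 0.314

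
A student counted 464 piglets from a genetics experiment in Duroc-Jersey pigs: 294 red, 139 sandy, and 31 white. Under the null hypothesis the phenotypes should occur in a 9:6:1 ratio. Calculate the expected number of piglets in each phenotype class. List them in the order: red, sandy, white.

Expected counts for N = 464 under a 9:6:1 ratio (total parts = 16):
  red: 464 × 9/16 = 261
  sandy: 464 × 6/16 = 174
  white: 464 × 1/16 = 29

261, 174, 29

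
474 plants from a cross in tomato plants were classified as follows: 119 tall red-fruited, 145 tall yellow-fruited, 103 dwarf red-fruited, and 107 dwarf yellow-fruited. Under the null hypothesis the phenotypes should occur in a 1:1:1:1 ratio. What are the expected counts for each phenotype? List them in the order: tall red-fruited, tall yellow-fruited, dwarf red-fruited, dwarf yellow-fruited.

The 1:1:1:1 ratio has 4 parts, so with N = 474 the expected counts are:
  tall red-fruited: 474 × 1/4 = 118.5
  tall yellow-fruited: 474 × 1/4 = 118.5
  dwarf red-fruited: 474 × 1/4 = 118.5
  dwarf yellow-fruited: 474 × 1/4 = 118.5

118.5, 118.5, 118.5, 118.5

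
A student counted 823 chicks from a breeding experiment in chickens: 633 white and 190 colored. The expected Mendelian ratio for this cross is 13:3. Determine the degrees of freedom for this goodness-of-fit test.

1

A goodness-of-fit test with 2 phenotype classes has df = 2 − 1 = 1.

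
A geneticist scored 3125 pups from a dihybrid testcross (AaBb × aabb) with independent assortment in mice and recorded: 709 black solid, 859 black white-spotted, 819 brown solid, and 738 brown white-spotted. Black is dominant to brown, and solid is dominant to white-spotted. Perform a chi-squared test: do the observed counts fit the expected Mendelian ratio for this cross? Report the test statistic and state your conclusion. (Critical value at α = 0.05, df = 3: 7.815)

A dihybrid testcross with independent assortment gives a 1:1:1:1 ratio.
The 1:1:1:1 ratio has 4 parts, so with N = 3125 the expected counts are:
  black solid: 3125 × 1/4 = 781.25
  black white-spotted: 3125 × 1/4 = 781.25
  brown solid: 3125 × 1/4 = 781.25
  brown white-spotted: 3125 × 1/4 = 781.25
χ² = Σ (O − E)² / E
  black solid: (709 − 781.25)² / 781.25 = 6.6817
  black white-spotted: (859 − 781.25)² / 781.25 = 7.7377
  brown solid: (819 − 781.25)² / 781.25 = 1.8241
  brown white-spotted: (738 − 781.25)² / 781.25 = 2.3943
χ² = 6.6817 + 7.7377 + 1.8241 + 2.3943 = 18.6378 ≈ 18.638
Degrees of freedom = 4 − 1 = 3; critical value at α = 0.05 is 7.815.
Since 18.638 > 7.815, we reject the null hypothesis — the data do not fit the 1:1:1:1 ratio.

18.638; not consistent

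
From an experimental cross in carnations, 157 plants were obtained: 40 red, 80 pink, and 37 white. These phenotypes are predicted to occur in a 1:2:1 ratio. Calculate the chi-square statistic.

Expected counts for N = 157 under a 1:2:1 ratio (total parts = 4):
  red: 157 × 1/4 = 39.25
  pink: 157 × 2/4 = 78.5
  white: 157 × 1/4 = 39.25
χ² = Σ (O − E)² / E
  red: (40 − 39.25)² / 39.25 = 0.0143
  pink: (80 − 78.5)² / 78.5 = 0.0287
  white: (37 − 39.25)² / 39.25 = 0.1290
χ² = 0.0143 + 0.0287 + 0.1290 = 0.172

0.172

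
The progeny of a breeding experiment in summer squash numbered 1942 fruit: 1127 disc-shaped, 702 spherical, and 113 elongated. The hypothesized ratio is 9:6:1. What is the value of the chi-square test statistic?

2.622

The 9:6:1 ratio has 16 parts, so with N = 1942 the expected counts are:
  disc-shaped: 1942 × 9/16 = 1092.375
  spherical: 1942 × 6/16 = 728.25
  elongated: 1942 × 1/16 = 121.375
χ² = Σ (O − E)² / E
  disc-shaped: (1127 − 1092.375)² / 1092.375 = 1.0975
  spherical: (702 − 728.25)² / 728.25 = 0.9462
  elongated: (113 − 121.375)² / 121.375 = 0.5779
χ² = 1.0975 + 0.9462 + 0.5779 = 2.6216 ≈ 2.622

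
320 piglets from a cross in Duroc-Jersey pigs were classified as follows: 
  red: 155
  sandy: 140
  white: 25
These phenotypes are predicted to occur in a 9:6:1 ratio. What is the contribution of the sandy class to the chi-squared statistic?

3.333

The 9:6:1 ratio has 16 parts, so with N = 320 the expected counts are:
  red: 320 × 9/16 = 180
  sandy: 320 × 6/16 = 120
  white: 320 × 1/16 = 20
Contribution of sandy: (140 − 120)² / 120 = 3.3333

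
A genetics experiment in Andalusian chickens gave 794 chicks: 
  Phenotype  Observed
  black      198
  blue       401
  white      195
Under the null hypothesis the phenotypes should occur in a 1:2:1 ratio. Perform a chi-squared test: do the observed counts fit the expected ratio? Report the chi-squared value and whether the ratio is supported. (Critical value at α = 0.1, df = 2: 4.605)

0.103; consistent

Expected counts for N = 794 under a 1:2:1 ratio (total parts = 4):
  black: 794 × 1/4 = 198.5
  blue: 794 × 2/4 = 397
  white: 794 × 1/4 = 198.5
χ² = Σ (O − E)² / E
  black: (198 − 198.5)² / 198.5 = 0.0013
  blue: (401 − 397)² / 397 = 0.0403
  white: (195 − 198.5)² / 198.5 = 0.0617
χ² = 0.0013 + 0.0403 + 0.0617 = 0.1033 ≈ 0.103
Degrees of freedom = 3 − 1 = 2; critical value at α = 0.1 is 4.605.
Since 0.103 < 4.605, we fail to reject the null hypothesis — the data are consistent with the 1:2:1 ratio.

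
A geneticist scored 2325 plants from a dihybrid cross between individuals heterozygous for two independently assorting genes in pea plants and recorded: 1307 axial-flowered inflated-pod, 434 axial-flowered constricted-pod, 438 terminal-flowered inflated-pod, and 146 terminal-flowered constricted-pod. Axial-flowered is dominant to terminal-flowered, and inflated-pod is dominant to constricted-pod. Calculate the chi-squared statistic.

0.022

A dihybrid F₂ with independent assortment and complete dominance at both loci gives a 9:3:3:1 phenotypic ratio.
Under the 9:3:3:1 hypothesis (Σ ratio = 16, N = 2325):
  axial-flowered inflated-pod: 2325 × 9/16 = 1307.8125
  axial-flowered constricted-pod: 2325 × 3/16 = 435.9375
  terminal-flowered inflated-pod: 2325 × 3/16 = 435.9375
  terminal-flowered constricted-pod: 2325 × 1/16 = 145.3125
χ² = Σ (O − E)² / E
  axial-flowered inflated-pod: (1307 − 1307.8125)² / 1307.8125 = 0.0005
  axial-flowered constricted-pod: (434 − 435.9375)² / 435.9375 = 0.0086
  terminal-flowered inflated-pod: (438 − 435.9375)² / 435.9375 = 0.0098
  terminal-flowered constricted-pod: (146 − 145.3125)² / 145.3125 = 0.0033
χ² = 0.0005 + 0.0086 + 0.0098 + 0.0033 = 0.0222 ≈ 0.022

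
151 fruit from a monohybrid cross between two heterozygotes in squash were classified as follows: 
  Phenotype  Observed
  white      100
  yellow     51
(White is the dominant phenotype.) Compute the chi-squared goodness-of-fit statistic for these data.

6.201

For a monohybrid cross between heterozygotes with complete dominance, the expected phenotypic ratio is 3:1.
Expected counts for N = 151 under a 3:1 ratio (total parts = 4):
  white: 151 × 3/4 = 113.25
  yellow: 151 × 1/4 = 37.75
χ² = Σ (O − E)² / E
  white: (100 − 113.25)² / 113.25 = 1.5502
  yellow: (51 − 37.75)² / 37.75 = 4.6507
χ² = 1.5502 + 4.6507 = 6.2009 ≈ 6.201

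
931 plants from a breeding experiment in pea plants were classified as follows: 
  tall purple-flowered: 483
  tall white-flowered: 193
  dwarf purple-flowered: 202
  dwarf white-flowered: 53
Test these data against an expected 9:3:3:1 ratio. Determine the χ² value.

Under the 9:3:3:1 hypothesis (Σ ratio = 16, N = 931):
  tall purple-flowered: 931 × 9/16 = 523.6875
  tall white-flowered: 931 × 3/16 = 174.5625
  dwarf purple-flowered: 931 × 3/16 = 174.5625
  dwarf white-flowered: 931 × 1/16 = 58.1875
χ² = Σ (O − E)² / E
  tall purple-flowered: (483 − 523.6875)² / 523.6875 = 3.1612
  tall white-flowered: (193 − 174.5625)² / 174.5625 = 1.9474
  dwarf purple-flowered: (202 − 174.5625)² / 174.5625 = 4.3126
  dwarf white-flowered: (53 − 58.1875)² / 58.1875 = 0.4625
χ² = 3.1612 + 1.9474 + 4.3126 + 0.4625 = 9.8837 ≈ 9.884

9.884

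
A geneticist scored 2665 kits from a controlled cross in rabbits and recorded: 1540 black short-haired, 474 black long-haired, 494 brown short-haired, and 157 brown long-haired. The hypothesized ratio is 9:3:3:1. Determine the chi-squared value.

Total ratio parts = 16. Expected numbers out of 2665:
  black short-haired: 2665 × 9/16 = 1499.0625
  black long-haired: 2665 × 3/16 = 499.6875
  brown short-haired: 2665 × 3/16 = 499.6875
  brown long-haired: 2665 × 1/16 = 166.5625
χ² = Σ (O − E)² / E
  black short-haired: (1540 − 1499.0625)² / 1499.0625 = 1.1180
  black long-haired: (474 − 499.6875)² / 499.6875 = 1.3205
  brown short-haired: (494 − 499.6875)² / 499.6875 = 0.0647
  brown long-haired: (157 − 166.5625)² / 166.5625 = 0.5490
χ² = 1.1180 + 1.3205 + 0.0647 + 0.5490 = 3.0522 ≈ 3.052

3.052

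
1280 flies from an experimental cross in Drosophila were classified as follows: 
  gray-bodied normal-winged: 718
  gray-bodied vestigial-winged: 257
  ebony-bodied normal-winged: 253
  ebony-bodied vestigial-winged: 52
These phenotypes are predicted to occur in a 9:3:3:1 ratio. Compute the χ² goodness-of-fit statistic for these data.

11.714

The 9:3:3:1 ratio has 16 parts, so with N = 1280 the expected counts are:
  gray-bodied normal-winged: 1280 × 9/16 = 720
  gray-bodied vestigial-winged: 1280 × 3/16 = 240
  ebony-bodied normal-winged: 1280 × 3/16 = 240
  ebony-bodied vestigial-winged: 1280 × 1/16 = 80
χ² = Σ (O − E)² / E
  gray-bodied normal-winged: (718 − 720)² / 720 = 0.0056
  gray-bodied vestigial-winged: (257 − 240)² / 240 = 1.2042
  ebony-bodied normal-winged: (253 − 240)² / 240 = 0.7042
  ebony-bodied vestigial-winged: (52 − 80)² / 80 = 9.8000
χ² = 0.0056 + 1.2042 + 0.7042 + 9.8000 = 11.714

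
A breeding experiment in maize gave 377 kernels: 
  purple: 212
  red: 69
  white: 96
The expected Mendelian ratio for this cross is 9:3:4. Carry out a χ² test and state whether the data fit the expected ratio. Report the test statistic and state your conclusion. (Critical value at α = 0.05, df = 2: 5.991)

Expected counts for N = 377 under a 9:3:4 ratio (total parts = 16):
  purple: 377 × 9/16 = 212.0625
  red: 377 × 3/16 = 70.6875
  white: 377 × 4/16 = 94.25
χ² = Σ (O − E)² / E
  purple: (212 − 212.0625)² / 212.0625 = 0.0000
  red: (69 − 70.6875)² / 70.6875 = 0.0403
  white: (96 − 94.25)² / 94.25 = 0.0325
χ² = 0.0000 + 0.0403 + 0.0325 = 0.0728 ≈ 0.073
Degrees of freedom = 3 − 1 = 2; critical value at α = 0.05 is 5.991.
Since 0.073 < 5.991, we fail to reject the null hypothesis — the data are consistent with the 9:3:4 ratio.

0.073; consistent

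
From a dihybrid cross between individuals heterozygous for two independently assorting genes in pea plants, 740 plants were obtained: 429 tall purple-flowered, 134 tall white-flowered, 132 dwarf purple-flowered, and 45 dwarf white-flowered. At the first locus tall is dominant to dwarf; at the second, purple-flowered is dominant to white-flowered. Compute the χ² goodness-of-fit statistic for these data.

A dihybrid F₂ with independent assortment and complete dominance at both loci gives a 9:3:3:1 phenotypic ratio.
Under the 9:3:3:1 hypothesis (Σ ratio = 16, N = 740):
  tall purple-flowered: 740 × 9/16 = 416.25
  tall white-flowered: 740 × 3/16 = 138.75
  dwarf purple-flowered: 740 × 3/16 = 138.75
  dwarf white-flowered: 740 × 1/16 = 46.25
χ² = Σ (O − E)² / E
  tall purple-flowered: (429 − 416.25)² / 416.25 = 0.3905
  tall white-flowered: (134 − 138.75)² / 138.75 = 0.1626
  dwarf purple-flowered: (132 − 138.75)² / 138.75 = 0.3284
  dwarf white-flowered: (45 − 46.25)² / 46.25 = 0.0338
χ² = 0.3905 + 0.1626 + 0.3284 + 0.0338 = 0.9153 ≈ 0.915

0.915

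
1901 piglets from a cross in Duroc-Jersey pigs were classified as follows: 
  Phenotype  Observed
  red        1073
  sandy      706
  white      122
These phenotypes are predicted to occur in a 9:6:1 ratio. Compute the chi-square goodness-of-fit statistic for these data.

0.165

The 9:6:1 ratio has 16 parts, so with N = 1901 the expected counts are:
  red: 1901 × 9/16 = 1069.3125
  sandy: 1901 × 6/16 = 712.875
  white: 1901 × 1/16 = 118.8125
χ² = Σ (O − E)² / E
  red: (1073 − 1069.3125)² / 1069.3125 = 0.0127
  sandy: (706 − 712.875)² / 712.875 = 0.0663
  white: (122 − 118.8125)² / 118.8125 = 0.0855
χ² = 0.0127 + 0.0663 + 0.0855 = 0.1645 ≈ 0.165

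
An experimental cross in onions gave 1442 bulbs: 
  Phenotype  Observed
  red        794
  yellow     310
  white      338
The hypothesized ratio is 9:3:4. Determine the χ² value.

7.573

The 9:3:4 ratio has 16 parts, so with N = 1442 the expected counts are:
  red: 1442 × 9/16 = 811.125
  yellow: 1442 × 3/16 = 270.375
  white: 1442 × 4/16 = 360.5
χ² = Σ (O − E)² / E
  red: (794 − 811.125)² / 811.125 = 0.3616
  yellow: (310 − 270.375)² / 270.375 = 5.8073
  white: (338 − 360.5)² / 360.5 = 1.4043
χ² = 0.3616 + 5.8073 + 1.4043 = 7.5732 ≈ 7.573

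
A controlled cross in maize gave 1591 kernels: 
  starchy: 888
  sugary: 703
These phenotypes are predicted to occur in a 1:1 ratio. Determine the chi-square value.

21.512

Expected counts for N = 1591 under a 1:1 ratio (total parts = 2):
  starchy: 1591 × 1/2 = 795.5
  sugary: 1591 × 1/2 = 795.5
χ² = Σ (O − E)² / E
  starchy: (888 − 795.5)² / 795.5 = 10.7558
  sugary: (703 − 795.5)² / 795.5 = 10.7558
χ² = 10.7558 + 10.7558 = 21.5116 ≈ 21.512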